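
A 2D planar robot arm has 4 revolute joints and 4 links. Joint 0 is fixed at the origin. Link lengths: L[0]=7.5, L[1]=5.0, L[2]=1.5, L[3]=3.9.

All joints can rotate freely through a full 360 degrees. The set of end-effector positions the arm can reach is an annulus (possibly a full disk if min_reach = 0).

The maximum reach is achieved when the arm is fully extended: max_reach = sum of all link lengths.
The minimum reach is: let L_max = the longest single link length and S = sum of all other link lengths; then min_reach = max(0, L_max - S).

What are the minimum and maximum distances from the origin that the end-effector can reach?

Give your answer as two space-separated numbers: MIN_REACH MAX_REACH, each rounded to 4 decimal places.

Link lengths: [7.5, 5.0, 1.5, 3.9]
max_reach = 7.5 + 5 + 1.5 + 3.9 = 17.9
L_max = max([7.5, 5.0, 1.5, 3.9]) = 7.5
S (sum of others) = 17.9 - 7.5 = 10.4
min_reach = max(0, 7.5 - 10.4) = max(0, -2.9) = 0

Answer: 0.0000 17.9000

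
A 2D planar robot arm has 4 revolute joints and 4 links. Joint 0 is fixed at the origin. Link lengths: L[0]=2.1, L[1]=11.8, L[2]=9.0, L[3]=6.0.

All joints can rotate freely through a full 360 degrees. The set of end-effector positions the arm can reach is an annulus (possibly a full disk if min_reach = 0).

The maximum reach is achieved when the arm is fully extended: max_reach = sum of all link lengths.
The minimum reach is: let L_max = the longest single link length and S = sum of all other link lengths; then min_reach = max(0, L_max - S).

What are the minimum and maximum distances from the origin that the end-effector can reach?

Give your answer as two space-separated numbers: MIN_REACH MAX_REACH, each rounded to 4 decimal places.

Link lengths: [2.1, 11.8, 9.0, 6.0]
max_reach = 2.1 + 11.8 + 9 + 6 = 28.9
L_max = max([2.1, 11.8, 9.0, 6.0]) = 11.8
S (sum of others) = 28.9 - 11.8 = 17.1
min_reach = max(0, 11.8 - 17.1) = max(0, -5.3) = 0

Answer: 0.0000 28.9000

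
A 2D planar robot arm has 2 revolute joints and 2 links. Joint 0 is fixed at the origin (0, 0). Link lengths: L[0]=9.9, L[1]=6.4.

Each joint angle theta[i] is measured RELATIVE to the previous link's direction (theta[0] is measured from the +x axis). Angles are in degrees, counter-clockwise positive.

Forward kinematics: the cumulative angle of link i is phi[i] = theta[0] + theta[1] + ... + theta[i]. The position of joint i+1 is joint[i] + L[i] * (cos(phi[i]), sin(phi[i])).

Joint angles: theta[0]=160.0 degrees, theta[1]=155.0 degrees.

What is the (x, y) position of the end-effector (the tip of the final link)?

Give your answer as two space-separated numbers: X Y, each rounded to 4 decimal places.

Answer: -4.7775 -1.1395

Derivation:
joint[0] = (0.0000, 0.0000)  (base)
link 0: phi[0] = 160 = 160 deg
  cos(160 deg) = -0.9397, sin(160 deg) = 0.3420
  joint[1] = (0.0000, 0.0000) + 9.9 * (-0.9397, 0.3420) = (0.0000 + -9.3030, 0.0000 + 3.3860) = (-9.3030, 3.3860)
link 1: phi[1] = 160 + 155 = 315 deg
  cos(315 deg) = 0.7071, sin(315 deg) = -0.7071
  joint[2] = (-9.3030, 3.3860) + 6.4 * (0.7071, -0.7071) = (-9.3030 + 4.5255, 3.3860 + -4.5255) = (-4.7775, -1.1395)
End effector: (-4.7775, -1.1395)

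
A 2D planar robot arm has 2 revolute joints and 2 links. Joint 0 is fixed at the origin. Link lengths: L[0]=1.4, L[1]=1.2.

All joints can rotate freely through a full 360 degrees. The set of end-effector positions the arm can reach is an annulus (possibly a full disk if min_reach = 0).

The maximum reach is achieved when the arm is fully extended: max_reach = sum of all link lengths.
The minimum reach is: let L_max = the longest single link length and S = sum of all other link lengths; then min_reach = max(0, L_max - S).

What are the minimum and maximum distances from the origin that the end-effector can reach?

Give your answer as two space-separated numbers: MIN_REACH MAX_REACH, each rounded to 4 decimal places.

Link lengths: [1.4, 1.2]
max_reach = 1.4 + 1.2 = 2.6
L_max = max([1.4, 1.2]) = 1.4
S (sum of others) = 2.6 - 1.4 = 1.2
min_reach = max(0, 1.4 - 1.2) = max(0, 0.2) = 0.2

Answer: 0.2000 2.6000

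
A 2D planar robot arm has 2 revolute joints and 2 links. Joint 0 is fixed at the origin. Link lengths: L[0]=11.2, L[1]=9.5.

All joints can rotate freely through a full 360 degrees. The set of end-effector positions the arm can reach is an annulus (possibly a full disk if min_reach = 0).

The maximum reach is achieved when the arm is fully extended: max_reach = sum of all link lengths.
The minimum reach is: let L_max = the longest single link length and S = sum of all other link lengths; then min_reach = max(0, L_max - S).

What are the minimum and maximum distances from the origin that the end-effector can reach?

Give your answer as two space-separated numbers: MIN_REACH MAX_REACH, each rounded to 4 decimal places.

Answer: 1.7000 20.7000

Derivation:
Link lengths: [11.2, 9.5]
max_reach = 11.2 + 9.5 = 20.7
L_max = max([11.2, 9.5]) = 11.2
S (sum of others) = 20.7 - 11.2 = 9.5
min_reach = max(0, 11.2 - 9.5) = max(0, 1.7) = 1.7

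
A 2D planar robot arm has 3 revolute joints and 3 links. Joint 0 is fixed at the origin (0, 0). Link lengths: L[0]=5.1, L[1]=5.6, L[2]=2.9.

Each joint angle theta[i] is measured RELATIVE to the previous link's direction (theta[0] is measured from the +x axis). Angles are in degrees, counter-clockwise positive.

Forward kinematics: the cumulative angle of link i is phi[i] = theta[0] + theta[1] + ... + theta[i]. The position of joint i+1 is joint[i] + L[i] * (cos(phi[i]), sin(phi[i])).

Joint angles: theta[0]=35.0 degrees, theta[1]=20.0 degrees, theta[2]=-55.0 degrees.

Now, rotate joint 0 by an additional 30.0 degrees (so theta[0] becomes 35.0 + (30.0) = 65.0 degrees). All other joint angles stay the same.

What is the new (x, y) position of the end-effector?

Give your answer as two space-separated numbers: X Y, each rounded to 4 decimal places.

Answer: 5.1549 11.6509

Derivation:
joint[0] = (0.0000, 0.0000)  (base)
link 0: phi[0] = 65 = 65 deg
  cos(65 deg) = 0.4226, sin(65 deg) = 0.9063
  joint[1] = (0.0000, 0.0000) + 5.1 * (0.4226, 0.9063) = (0.0000 + 2.1554, 0.0000 + 4.6222) = (2.1554, 4.6222)
link 1: phi[1] = 65 + 20 = 85 deg
  cos(85 deg) = 0.0872, sin(85 deg) = 0.9962
  joint[2] = (2.1554, 4.6222) + 5.6 * (0.0872, 0.9962) = (2.1554 + 0.4881, 4.6222 + 5.5787) = (2.6434, 10.2009)
link 2: phi[2] = 65 + 20 + -55 = 30 deg
  cos(30 deg) = 0.8660, sin(30 deg) = 0.5000
  joint[3] = (2.6434, 10.2009) + 2.9 * (0.8660, 0.5000) = (2.6434 + 2.5115, 10.2009 + 1.4500) = (5.1549, 11.6509)
End effector: (5.1549, 11.6509)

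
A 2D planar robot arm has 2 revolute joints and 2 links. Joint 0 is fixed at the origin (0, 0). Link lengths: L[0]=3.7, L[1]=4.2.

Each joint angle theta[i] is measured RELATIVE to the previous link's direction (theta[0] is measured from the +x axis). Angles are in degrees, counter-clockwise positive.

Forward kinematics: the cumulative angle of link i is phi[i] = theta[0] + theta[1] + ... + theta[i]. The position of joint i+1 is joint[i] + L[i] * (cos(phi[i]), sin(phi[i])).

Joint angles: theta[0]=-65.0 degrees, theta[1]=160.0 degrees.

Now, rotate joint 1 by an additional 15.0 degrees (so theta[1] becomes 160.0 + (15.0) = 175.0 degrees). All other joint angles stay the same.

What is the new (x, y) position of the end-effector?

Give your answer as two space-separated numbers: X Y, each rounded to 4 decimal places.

joint[0] = (0.0000, 0.0000)  (base)
link 0: phi[0] = -65 = -65 deg
  cos(-65 deg) = 0.4226, sin(-65 deg) = -0.9063
  joint[1] = (0.0000, 0.0000) + 3.7 * (0.4226, -0.9063) = (0.0000 + 1.5637, 0.0000 + -3.3533) = (1.5637, -3.3533)
link 1: phi[1] = -65 + 175 = 110 deg
  cos(110 deg) = -0.3420, sin(110 deg) = 0.9397
  joint[2] = (1.5637, -3.3533) + 4.2 * (-0.3420, 0.9397) = (1.5637 + -1.4365, -3.3533 + 3.9467) = (0.1272, 0.5934)
End effector: (0.1272, 0.5934)

Answer: 0.1272 0.5934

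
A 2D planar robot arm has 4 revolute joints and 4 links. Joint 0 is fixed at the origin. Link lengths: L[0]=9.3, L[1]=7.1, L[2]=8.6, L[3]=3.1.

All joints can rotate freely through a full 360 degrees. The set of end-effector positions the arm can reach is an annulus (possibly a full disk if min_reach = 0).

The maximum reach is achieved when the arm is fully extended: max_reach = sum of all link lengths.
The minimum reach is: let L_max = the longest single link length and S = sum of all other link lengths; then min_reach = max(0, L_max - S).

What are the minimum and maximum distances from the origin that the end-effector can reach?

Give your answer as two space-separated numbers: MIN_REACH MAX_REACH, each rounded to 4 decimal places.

Link lengths: [9.3, 7.1, 8.6, 3.1]
max_reach = 9.3 + 7.1 + 8.6 + 3.1 = 28.1
L_max = max([9.3, 7.1, 8.6, 3.1]) = 9.3
S (sum of others) = 28.1 - 9.3 = 18.8
min_reach = max(0, 9.3 - 18.8) = max(0, -9.5) = 0

Answer: 0.0000 28.1000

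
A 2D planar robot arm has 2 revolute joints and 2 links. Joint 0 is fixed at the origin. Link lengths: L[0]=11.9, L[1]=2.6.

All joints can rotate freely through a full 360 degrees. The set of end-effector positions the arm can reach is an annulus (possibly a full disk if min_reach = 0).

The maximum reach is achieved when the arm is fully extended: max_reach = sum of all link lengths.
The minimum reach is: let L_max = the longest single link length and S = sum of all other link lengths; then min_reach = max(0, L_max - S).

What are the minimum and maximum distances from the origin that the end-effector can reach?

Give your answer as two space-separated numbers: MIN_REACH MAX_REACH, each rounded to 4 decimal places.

Answer: 9.3000 14.5000

Derivation:
Link lengths: [11.9, 2.6]
max_reach = 11.9 + 2.6 = 14.5
L_max = max([11.9, 2.6]) = 11.9
S (sum of others) = 14.5 - 11.9 = 2.6
min_reach = max(0, 11.9 - 2.6) = max(0, 9.3) = 9.3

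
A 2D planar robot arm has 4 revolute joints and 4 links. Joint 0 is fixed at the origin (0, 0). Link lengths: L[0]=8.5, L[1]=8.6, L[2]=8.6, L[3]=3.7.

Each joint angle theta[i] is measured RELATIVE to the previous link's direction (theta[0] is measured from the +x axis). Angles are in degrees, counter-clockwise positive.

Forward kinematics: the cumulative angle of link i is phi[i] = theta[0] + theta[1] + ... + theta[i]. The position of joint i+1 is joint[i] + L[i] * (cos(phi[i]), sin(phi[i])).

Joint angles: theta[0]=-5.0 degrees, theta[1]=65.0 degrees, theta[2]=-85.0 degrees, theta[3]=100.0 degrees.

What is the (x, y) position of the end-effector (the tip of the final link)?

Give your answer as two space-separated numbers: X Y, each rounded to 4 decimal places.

Answer: 21.5195 6.6464

Derivation:
joint[0] = (0.0000, 0.0000)  (base)
link 0: phi[0] = -5 = -5 deg
  cos(-5 deg) = 0.9962, sin(-5 deg) = -0.0872
  joint[1] = (0.0000, 0.0000) + 8.5 * (0.9962, -0.0872) = (0.0000 + 8.4677, 0.0000 + -0.7408) = (8.4677, -0.7408)
link 1: phi[1] = -5 + 65 = 60 deg
  cos(60 deg) = 0.5000, sin(60 deg) = 0.8660
  joint[2] = (8.4677, -0.7408) + 8.6 * (0.5000, 0.8660) = (8.4677 + 4.3000, -0.7408 + 7.4478) = (12.7677, 6.7070)
link 2: phi[2] = -5 + 65 + -85 = -25 deg
  cos(-25 deg) = 0.9063, sin(-25 deg) = -0.4226
  joint[3] = (12.7677, 6.7070) + 8.6 * (0.9063, -0.4226) = (12.7677 + 7.7942, 6.7070 + -3.6345) = (20.5619, 3.0725)
link 3: phi[3] = -5 + 65 + -85 + 100 = 75 deg
  cos(75 deg) = 0.2588, sin(75 deg) = 0.9659
  joint[4] = (20.5619, 3.0725) + 3.7 * (0.2588, 0.9659) = (20.5619 + 0.9576, 3.0725 + 3.5739) = (21.5195, 6.6464)
End effector: (21.5195, 6.6464)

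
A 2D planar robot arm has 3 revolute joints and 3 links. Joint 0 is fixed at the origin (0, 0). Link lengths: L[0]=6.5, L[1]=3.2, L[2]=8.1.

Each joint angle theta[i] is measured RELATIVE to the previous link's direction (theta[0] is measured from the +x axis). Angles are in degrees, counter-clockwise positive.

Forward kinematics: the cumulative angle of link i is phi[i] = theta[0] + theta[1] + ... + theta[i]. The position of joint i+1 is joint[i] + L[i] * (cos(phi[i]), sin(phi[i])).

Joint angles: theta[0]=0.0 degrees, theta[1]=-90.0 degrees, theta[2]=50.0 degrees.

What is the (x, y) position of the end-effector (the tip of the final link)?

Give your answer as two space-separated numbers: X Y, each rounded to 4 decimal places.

Answer: 12.7050 -8.4066

Derivation:
joint[0] = (0.0000, 0.0000)  (base)
link 0: phi[0] = 0 = 0 deg
  cos(0 deg) = 1.0000, sin(0 deg) = 0.0000
  joint[1] = (0.0000, 0.0000) + 6.5 * (1.0000, 0.0000) = (0.0000 + 6.5000, 0.0000 + 0.0000) = (6.5000, 0.0000)
link 1: phi[1] = 0 + -90 = -90 deg
  cos(-90 deg) = 0.0000, sin(-90 deg) = -1.0000
  joint[2] = (6.5000, 0.0000) + 3.2 * (0.0000, -1.0000) = (6.5000 + 0.0000, 0.0000 + -3.2000) = (6.5000, -3.2000)
link 2: phi[2] = 0 + -90 + 50 = -40 deg
  cos(-40 deg) = 0.7660, sin(-40 deg) = -0.6428
  joint[3] = (6.5000, -3.2000) + 8.1 * (0.7660, -0.6428) = (6.5000 + 6.2050, -3.2000 + -5.2066) = (12.7050, -8.4066)
End effector: (12.7050, -8.4066)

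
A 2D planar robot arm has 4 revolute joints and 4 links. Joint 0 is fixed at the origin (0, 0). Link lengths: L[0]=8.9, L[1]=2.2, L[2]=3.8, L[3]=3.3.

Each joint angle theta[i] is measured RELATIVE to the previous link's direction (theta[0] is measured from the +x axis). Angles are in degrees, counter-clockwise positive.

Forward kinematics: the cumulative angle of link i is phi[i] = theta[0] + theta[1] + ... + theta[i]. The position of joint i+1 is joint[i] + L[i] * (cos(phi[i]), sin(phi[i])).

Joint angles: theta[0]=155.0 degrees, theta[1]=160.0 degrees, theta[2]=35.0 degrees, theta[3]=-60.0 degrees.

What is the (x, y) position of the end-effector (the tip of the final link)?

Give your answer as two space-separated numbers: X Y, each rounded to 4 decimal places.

joint[0] = (0.0000, 0.0000)  (base)
link 0: phi[0] = 155 = 155 deg
  cos(155 deg) = -0.9063, sin(155 deg) = 0.4226
  joint[1] = (0.0000, 0.0000) + 8.9 * (-0.9063, 0.4226) = (0.0000 + -8.0661, 0.0000 + 3.7613) = (-8.0661, 3.7613)
link 1: phi[1] = 155 + 160 = 315 deg
  cos(315 deg) = 0.7071, sin(315 deg) = -0.7071
  joint[2] = (-8.0661, 3.7613) + 2.2 * (0.7071, -0.7071) = (-8.0661 + 1.5556, 3.7613 + -1.5556) = (-6.5105, 2.2057)
link 2: phi[2] = 155 + 160 + 35 = 350 deg
  cos(350 deg) = 0.9848, sin(350 deg) = -0.1736
  joint[3] = (-6.5105, 2.2057) + 3.8 * (0.9848, -0.1736) = (-6.5105 + 3.7423, 2.2057 + -0.6599) = (-2.7682, 1.5458)
link 3: phi[3] = 155 + 160 + 35 + -60 = 290 deg
  cos(290 deg) = 0.3420, sin(290 deg) = -0.9397
  joint[4] = (-2.7682, 1.5458) + 3.3 * (0.3420, -0.9397) = (-2.7682 + 1.1287, 1.5458 + -3.1010) = (-1.6396, -1.5552)
End effector: (-1.6396, -1.5552)

Answer: -1.6396 -1.5552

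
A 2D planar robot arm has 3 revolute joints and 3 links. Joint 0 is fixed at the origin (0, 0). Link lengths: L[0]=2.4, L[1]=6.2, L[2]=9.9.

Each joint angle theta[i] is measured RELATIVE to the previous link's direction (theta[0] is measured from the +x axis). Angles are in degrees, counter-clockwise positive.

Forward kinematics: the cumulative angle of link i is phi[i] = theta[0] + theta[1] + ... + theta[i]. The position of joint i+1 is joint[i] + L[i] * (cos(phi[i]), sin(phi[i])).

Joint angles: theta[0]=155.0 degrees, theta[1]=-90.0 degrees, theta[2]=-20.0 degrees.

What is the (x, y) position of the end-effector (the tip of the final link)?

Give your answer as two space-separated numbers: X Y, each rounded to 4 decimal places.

Answer: 7.4455 13.6337

Derivation:
joint[0] = (0.0000, 0.0000)  (base)
link 0: phi[0] = 155 = 155 deg
  cos(155 deg) = -0.9063, sin(155 deg) = 0.4226
  joint[1] = (0.0000, 0.0000) + 2.4 * (-0.9063, 0.4226) = (0.0000 + -2.1751, 0.0000 + 1.0143) = (-2.1751, 1.0143)
link 1: phi[1] = 155 + -90 = 65 deg
  cos(65 deg) = 0.4226, sin(65 deg) = 0.9063
  joint[2] = (-2.1751, 1.0143) + 6.2 * (0.4226, 0.9063) = (-2.1751 + 2.6202, 1.0143 + 5.6191) = (0.4451, 6.6334)
link 2: phi[2] = 155 + -90 + -20 = 45 deg
  cos(45 deg) = 0.7071, sin(45 deg) = 0.7071
  joint[3] = (0.4451, 6.6334) + 9.9 * (0.7071, 0.7071) = (0.4451 + 7.0004, 6.6334 + 7.0004) = (7.4455, 13.6337)
End effector: (7.4455, 13.6337)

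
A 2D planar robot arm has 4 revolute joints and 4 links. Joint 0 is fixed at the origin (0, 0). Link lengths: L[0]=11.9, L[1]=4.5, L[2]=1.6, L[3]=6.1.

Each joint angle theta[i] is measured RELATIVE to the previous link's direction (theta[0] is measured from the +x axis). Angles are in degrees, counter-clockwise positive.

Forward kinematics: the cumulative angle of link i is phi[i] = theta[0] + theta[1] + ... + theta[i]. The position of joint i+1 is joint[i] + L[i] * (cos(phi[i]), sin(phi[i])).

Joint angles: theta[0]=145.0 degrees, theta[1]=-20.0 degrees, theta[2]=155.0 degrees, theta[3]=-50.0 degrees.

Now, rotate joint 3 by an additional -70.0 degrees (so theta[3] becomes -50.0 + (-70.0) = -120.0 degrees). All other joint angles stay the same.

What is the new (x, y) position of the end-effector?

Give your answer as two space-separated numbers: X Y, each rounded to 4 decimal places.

Answer: -17.7833 11.0224

Derivation:
joint[0] = (0.0000, 0.0000)  (base)
link 0: phi[0] = 145 = 145 deg
  cos(145 deg) = -0.8192, sin(145 deg) = 0.5736
  joint[1] = (0.0000, 0.0000) + 11.9 * (-0.8192, 0.5736) = (0.0000 + -9.7479, 0.0000 + 6.8256) = (-9.7479, 6.8256)
link 1: phi[1] = 145 + -20 = 125 deg
  cos(125 deg) = -0.5736, sin(125 deg) = 0.8192
  joint[2] = (-9.7479, 6.8256) + 4.5 * (-0.5736, 0.8192) = (-9.7479 + -2.5811, 6.8256 + 3.6862) = (-12.3290, 10.5117)
link 2: phi[2] = 145 + -20 + 155 = 280 deg
  cos(280 deg) = 0.1736, sin(280 deg) = -0.9848
  joint[3] = (-12.3290, 10.5117) + 1.6 * (0.1736, -0.9848) = (-12.3290 + 0.2778, 10.5117 + -1.5757) = (-12.0512, 8.9361)
link 3: phi[3] = 145 + -20 + 155 + -120 = 160 deg
  cos(160 deg) = -0.9397, sin(160 deg) = 0.3420
  joint[4] = (-12.0512, 8.9361) + 6.1 * (-0.9397, 0.3420) = (-12.0512 + -5.7321, 8.9361 + 2.0863) = (-17.7833, 11.0224)
End effector: (-17.7833, 11.0224)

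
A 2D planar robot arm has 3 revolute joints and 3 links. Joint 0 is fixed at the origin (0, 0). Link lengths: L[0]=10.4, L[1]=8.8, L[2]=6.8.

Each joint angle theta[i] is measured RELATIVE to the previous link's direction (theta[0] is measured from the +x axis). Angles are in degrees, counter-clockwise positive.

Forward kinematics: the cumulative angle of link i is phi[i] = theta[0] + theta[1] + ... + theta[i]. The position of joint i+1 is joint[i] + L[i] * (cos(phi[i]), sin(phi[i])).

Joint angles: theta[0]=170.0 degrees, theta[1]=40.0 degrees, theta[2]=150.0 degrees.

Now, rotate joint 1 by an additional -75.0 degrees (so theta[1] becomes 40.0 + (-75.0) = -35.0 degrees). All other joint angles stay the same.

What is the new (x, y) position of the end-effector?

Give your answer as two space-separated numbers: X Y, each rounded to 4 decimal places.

joint[0] = (0.0000, 0.0000)  (base)
link 0: phi[0] = 170 = 170 deg
  cos(170 deg) = -0.9848, sin(170 deg) = 0.1736
  joint[1] = (0.0000, 0.0000) + 10.4 * (-0.9848, 0.1736) = (0.0000 + -10.2420, 0.0000 + 1.8059) = (-10.2420, 1.8059)
link 1: phi[1] = 170 + -35 = 135 deg
  cos(135 deg) = -0.7071, sin(135 deg) = 0.7071
  joint[2] = (-10.2420, 1.8059) + 8.8 * (-0.7071, 0.7071) = (-10.2420 + -6.2225, 1.8059 + 6.2225) = (-16.4645, 8.0285)
link 2: phi[2] = 170 + -35 + 150 = 285 deg
  cos(285 deg) = 0.2588, sin(285 deg) = -0.9659
  joint[3] = (-16.4645, 8.0285) + 6.8 * (0.2588, -0.9659) = (-16.4645 + 1.7600, 8.0285 + -6.5683) = (-14.7046, 1.4602)
End effector: (-14.7046, 1.4602)

Answer: -14.7046 1.4602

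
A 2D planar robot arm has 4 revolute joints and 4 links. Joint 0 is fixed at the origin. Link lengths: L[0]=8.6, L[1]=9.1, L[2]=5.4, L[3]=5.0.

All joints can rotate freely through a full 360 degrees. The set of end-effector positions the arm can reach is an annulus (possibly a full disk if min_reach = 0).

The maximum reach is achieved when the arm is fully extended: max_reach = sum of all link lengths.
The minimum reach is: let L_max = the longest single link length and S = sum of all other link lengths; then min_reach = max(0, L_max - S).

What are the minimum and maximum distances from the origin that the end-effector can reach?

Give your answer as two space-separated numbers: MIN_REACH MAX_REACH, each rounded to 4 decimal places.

Link lengths: [8.6, 9.1, 5.4, 5.0]
max_reach = 8.6 + 9.1 + 5.4 + 5 = 28.1
L_max = max([8.6, 9.1, 5.4, 5.0]) = 9.1
S (sum of others) = 28.1 - 9.1 = 19
min_reach = max(0, 9.1 - 19) = max(0, -9.9) = 0

Answer: 0.0000 28.1000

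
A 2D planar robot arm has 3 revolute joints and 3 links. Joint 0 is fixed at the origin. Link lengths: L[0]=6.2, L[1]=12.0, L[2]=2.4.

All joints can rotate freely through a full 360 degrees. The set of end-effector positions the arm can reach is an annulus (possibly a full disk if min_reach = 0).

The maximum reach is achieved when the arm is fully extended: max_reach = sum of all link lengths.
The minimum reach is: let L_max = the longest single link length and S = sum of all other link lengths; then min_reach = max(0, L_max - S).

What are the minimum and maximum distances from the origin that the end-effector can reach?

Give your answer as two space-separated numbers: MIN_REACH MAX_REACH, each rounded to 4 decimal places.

Link lengths: [6.2, 12.0, 2.4]
max_reach = 6.2 + 12 + 2.4 = 20.6
L_max = max([6.2, 12.0, 2.4]) = 12
S (sum of others) = 20.6 - 12 = 8.6
min_reach = max(0, 12 - 8.6) = max(0, 3.4) = 3.4

Answer: 3.4000 20.6000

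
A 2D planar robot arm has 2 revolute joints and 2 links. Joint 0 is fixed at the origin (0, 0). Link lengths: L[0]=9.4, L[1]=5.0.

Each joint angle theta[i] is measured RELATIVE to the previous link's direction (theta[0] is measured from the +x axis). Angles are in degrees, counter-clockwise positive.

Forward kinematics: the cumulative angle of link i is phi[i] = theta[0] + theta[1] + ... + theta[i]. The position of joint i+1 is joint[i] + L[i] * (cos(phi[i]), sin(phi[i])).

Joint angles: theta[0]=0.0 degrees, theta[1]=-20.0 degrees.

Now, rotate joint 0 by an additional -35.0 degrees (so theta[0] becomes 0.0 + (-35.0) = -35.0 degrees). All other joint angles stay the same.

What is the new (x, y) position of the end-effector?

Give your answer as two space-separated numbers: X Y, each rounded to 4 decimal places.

Answer: 10.5679 -9.4874

Derivation:
joint[0] = (0.0000, 0.0000)  (base)
link 0: phi[0] = -35 = -35 deg
  cos(-35 deg) = 0.8192, sin(-35 deg) = -0.5736
  joint[1] = (0.0000, 0.0000) + 9.4 * (0.8192, -0.5736) = (0.0000 + 7.7000, 0.0000 + -5.3916) = (7.7000, -5.3916)
link 1: phi[1] = -35 + -20 = -55 deg
  cos(-55 deg) = 0.5736, sin(-55 deg) = -0.8192
  joint[2] = (7.7000, -5.3916) + 5 * (0.5736, -0.8192) = (7.7000 + 2.8679, -5.3916 + -4.0958) = (10.5679, -9.4874)
End effector: (10.5679, -9.4874)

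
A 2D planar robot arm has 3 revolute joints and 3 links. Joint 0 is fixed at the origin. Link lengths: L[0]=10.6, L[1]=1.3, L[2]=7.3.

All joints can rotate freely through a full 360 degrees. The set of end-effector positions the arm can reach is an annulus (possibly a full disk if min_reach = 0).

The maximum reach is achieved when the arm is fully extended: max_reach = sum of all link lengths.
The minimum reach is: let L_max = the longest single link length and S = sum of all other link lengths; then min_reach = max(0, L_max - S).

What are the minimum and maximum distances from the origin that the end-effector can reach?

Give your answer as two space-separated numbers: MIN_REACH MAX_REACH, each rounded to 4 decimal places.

Answer: 2.0000 19.2000

Derivation:
Link lengths: [10.6, 1.3, 7.3]
max_reach = 10.6 + 1.3 + 7.3 = 19.2
L_max = max([10.6, 1.3, 7.3]) = 10.6
S (sum of others) = 19.2 - 10.6 = 8.6
min_reach = max(0, 10.6 - 8.6) = max(0, 2) = 2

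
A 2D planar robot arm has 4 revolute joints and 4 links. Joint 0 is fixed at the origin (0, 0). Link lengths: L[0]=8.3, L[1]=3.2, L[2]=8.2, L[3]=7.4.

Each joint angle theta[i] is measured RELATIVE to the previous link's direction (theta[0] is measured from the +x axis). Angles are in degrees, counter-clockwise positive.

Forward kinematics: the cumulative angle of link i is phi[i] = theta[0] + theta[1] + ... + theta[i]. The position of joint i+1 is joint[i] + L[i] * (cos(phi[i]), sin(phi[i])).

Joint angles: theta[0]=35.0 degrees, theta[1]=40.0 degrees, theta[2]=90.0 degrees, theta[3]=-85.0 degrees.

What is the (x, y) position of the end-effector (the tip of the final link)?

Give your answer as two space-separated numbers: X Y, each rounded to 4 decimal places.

Answer: 0.9916 17.2615

Derivation:
joint[0] = (0.0000, 0.0000)  (base)
link 0: phi[0] = 35 = 35 deg
  cos(35 deg) = 0.8192, sin(35 deg) = 0.5736
  joint[1] = (0.0000, 0.0000) + 8.3 * (0.8192, 0.5736) = (0.0000 + 6.7990, 0.0000 + 4.7607) = (6.7990, 4.7607)
link 1: phi[1] = 35 + 40 = 75 deg
  cos(75 deg) = 0.2588, sin(75 deg) = 0.9659
  joint[2] = (6.7990, 4.7607) + 3.2 * (0.2588, 0.9659) = (6.7990 + 0.8282, 4.7607 + 3.0910) = (7.6272, 7.8516)
link 2: phi[2] = 35 + 40 + 90 = 165 deg
  cos(165 deg) = -0.9659, sin(165 deg) = 0.2588
  joint[3] = (7.6272, 7.8516) + 8.2 * (-0.9659, 0.2588) = (7.6272 + -7.9206, 7.8516 + 2.1223) = (-0.2934, 9.9740)
link 3: phi[3] = 35 + 40 + 90 + -85 = 80 deg
  cos(80 deg) = 0.1736, sin(80 deg) = 0.9848
  joint[4] = (-0.2934, 9.9740) + 7.4 * (0.1736, 0.9848) = (-0.2934 + 1.2850, 9.9740 + 7.2876) = (0.9916, 17.2615)
End effector: (0.9916, 17.2615)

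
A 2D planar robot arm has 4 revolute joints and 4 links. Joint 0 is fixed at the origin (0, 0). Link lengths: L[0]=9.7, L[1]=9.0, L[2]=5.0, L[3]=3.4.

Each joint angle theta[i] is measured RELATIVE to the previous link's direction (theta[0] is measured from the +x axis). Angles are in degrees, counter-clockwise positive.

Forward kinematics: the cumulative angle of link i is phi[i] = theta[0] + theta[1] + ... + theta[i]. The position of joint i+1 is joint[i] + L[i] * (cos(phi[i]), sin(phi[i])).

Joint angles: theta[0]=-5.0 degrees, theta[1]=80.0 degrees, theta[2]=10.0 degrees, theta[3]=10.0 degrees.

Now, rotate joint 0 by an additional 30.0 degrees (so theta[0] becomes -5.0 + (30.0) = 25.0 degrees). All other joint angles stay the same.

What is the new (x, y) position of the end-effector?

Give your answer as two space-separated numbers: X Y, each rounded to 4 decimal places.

Answer: 2.3986 20.1094

Derivation:
joint[0] = (0.0000, 0.0000)  (base)
link 0: phi[0] = 25 = 25 deg
  cos(25 deg) = 0.9063, sin(25 deg) = 0.4226
  joint[1] = (0.0000, 0.0000) + 9.7 * (0.9063, 0.4226) = (0.0000 + 8.7912, 0.0000 + 4.0994) = (8.7912, 4.0994)
link 1: phi[1] = 25 + 80 = 105 deg
  cos(105 deg) = -0.2588, sin(105 deg) = 0.9659
  joint[2] = (8.7912, 4.0994) + 9 * (-0.2588, 0.9659) = (8.7912 + -2.3294, 4.0994 + 8.6933) = (6.4618, 12.7927)
link 2: phi[2] = 25 + 80 + 10 = 115 deg
  cos(115 deg) = -0.4226, sin(115 deg) = 0.9063
  joint[3] = (6.4618, 12.7927) + 5 * (-0.4226, 0.9063) = (6.4618 + -2.1131, 12.7927 + 4.5315) = (4.3487, 17.3243)
link 3: phi[3] = 25 + 80 + 10 + 10 = 125 deg
  cos(125 deg) = -0.5736, sin(125 deg) = 0.8192
  joint[4] = (4.3487, 17.3243) + 3.4 * (-0.5736, 0.8192) = (4.3487 + -1.9502, 17.3243 + 2.7851) = (2.3986, 20.1094)
End effector: (2.3986, 20.1094)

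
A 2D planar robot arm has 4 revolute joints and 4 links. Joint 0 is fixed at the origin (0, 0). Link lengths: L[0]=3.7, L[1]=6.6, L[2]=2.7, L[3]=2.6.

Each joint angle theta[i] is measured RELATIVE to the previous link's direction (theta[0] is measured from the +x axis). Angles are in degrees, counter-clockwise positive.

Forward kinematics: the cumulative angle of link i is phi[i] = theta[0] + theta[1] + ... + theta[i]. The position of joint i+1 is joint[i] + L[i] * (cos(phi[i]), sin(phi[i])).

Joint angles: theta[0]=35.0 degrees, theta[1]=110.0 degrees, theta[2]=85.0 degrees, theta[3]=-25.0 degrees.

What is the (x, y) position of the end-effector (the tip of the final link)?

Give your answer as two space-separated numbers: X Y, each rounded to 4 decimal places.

Answer: -6.4675 2.7407

Derivation:
joint[0] = (0.0000, 0.0000)  (base)
link 0: phi[0] = 35 = 35 deg
  cos(35 deg) = 0.8192, sin(35 deg) = 0.5736
  joint[1] = (0.0000, 0.0000) + 3.7 * (0.8192, 0.5736) = (0.0000 + 3.0309, 0.0000 + 2.1222) = (3.0309, 2.1222)
link 1: phi[1] = 35 + 110 = 145 deg
  cos(145 deg) = -0.8192, sin(145 deg) = 0.5736
  joint[2] = (3.0309, 2.1222) + 6.6 * (-0.8192, 0.5736) = (3.0309 + -5.4064, 2.1222 + 3.7856) = (-2.3755, 5.9078)
link 2: phi[2] = 35 + 110 + 85 = 230 deg
  cos(230 deg) = -0.6428, sin(230 deg) = -0.7660
  joint[3] = (-2.3755, 5.9078) + 2.7 * (-0.6428, -0.7660) = (-2.3755 + -1.7355, 5.9078 + -2.0683) = (-4.1111, 3.8395)
link 3: phi[3] = 35 + 110 + 85 + -25 = 205 deg
  cos(205 deg) = -0.9063, sin(205 deg) = -0.4226
  joint[4] = (-4.1111, 3.8395) + 2.6 * (-0.9063, -0.4226) = (-4.1111 + -2.3564, 3.8395 + -1.0988) = (-6.4675, 2.7407)
End effector: (-6.4675, 2.7407)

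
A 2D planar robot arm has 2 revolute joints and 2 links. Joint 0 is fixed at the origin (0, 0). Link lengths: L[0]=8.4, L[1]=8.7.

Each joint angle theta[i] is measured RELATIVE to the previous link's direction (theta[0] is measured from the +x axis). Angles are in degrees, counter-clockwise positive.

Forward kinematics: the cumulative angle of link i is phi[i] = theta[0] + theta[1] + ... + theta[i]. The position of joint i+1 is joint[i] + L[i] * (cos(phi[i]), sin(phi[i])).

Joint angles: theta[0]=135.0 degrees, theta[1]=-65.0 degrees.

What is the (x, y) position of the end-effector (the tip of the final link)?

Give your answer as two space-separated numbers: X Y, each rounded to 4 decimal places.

joint[0] = (0.0000, 0.0000)  (base)
link 0: phi[0] = 135 = 135 deg
  cos(135 deg) = -0.7071, sin(135 deg) = 0.7071
  joint[1] = (0.0000, 0.0000) + 8.4 * (-0.7071, 0.7071) = (0.0000 + -5.9397, 0.0000 + 5.9397) = (-5.9397, 5.9397)
link 1: phi[1] = 135 + -65 = 70 deg
  cos(70 deg) = 0.3420, sin(70 deg) = 0.9397
  joint[2] = (-5.9397, 5.9397) + 8.7 * (0.3420, 0.9397) = (-5.9397 + 2.9756, 5.9397 + 8.1753) = (-2.9641, 14.1150)
End effector: (-2.9641, 14.1150)

Answer: -2.9641 14.1150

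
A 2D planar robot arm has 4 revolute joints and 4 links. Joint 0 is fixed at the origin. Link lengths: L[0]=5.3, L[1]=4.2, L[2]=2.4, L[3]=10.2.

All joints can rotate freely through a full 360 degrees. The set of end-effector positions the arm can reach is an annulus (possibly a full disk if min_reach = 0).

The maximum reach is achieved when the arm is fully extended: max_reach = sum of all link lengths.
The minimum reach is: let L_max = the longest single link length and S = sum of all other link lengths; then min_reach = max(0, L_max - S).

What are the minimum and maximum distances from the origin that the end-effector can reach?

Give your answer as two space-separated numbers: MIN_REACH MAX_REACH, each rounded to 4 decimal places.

Link lengths: [5.3, 4.2, 2.4, 10.2]
max_reach = 5.3 + 4.2 + 2.4 + 10.2 = 22.1
L_max = max([5.3, 4.2, 2.4, 10.2]) = 10.2
S (sum of others) = 22.1 - 10.2 = 11.9
min_reach = max(0, 10.2 - 11.9) = max(0, -1.7) = 0

Answer: 0.0000 22.1000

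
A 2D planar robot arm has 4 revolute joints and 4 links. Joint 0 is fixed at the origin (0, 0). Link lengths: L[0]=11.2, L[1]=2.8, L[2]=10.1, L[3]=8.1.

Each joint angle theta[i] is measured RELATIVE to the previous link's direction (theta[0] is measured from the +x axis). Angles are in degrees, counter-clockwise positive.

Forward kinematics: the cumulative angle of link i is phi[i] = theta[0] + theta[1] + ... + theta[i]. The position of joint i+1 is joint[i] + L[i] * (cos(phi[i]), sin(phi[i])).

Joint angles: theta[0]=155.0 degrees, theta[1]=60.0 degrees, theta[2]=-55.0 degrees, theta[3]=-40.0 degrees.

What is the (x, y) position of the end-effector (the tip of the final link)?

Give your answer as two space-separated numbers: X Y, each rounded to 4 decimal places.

Answer: -25.9852 13.5965

Derivation:
joint[0] = (0.0000, 0.0000)  (base)
link 0: phi[0] = 155 = 155 deg
  cos(155 deg) = -0.9063, sin(155 deg) = 0.4226
  joint[1] = (0.0000, 0.0000) + 11.2 * (-0.9063, 0.4226) = (0.0000 + -10.1506, 0.0000 + 4.7333) = (-10.1506, 4.7333)
link 1: phi[1] = 155 + 60 = 215 deg
  cos(215 deg) = -0.8192, sin(215 deg) = -0.5736
  joint[2] = (-10.1506, 4.7333) + 2.8 * (-0.8192, -0.5736) = (-10.1506 + -2.2936, 4.7333 + -1.6060) = (-12.4443, 3.1273)
link 2: phi[2] = 155 + 60 + -55 = 160 deg
  cos(160 deg) = -0.9397, sin(160 deg) = 0.3420
  joint[3] = (-12.4443, 3.1273) + 10.1 * (-0.9397, 0.3420) = (-12.4443 + -9.4909, 3.1273 + 3.4544) = (-21.9352, 6.5817)
link 3: phi[3] = 155 + 60 + -55 + -40 = 120 deg
  cos(120 deg) = -0.5000, sin(120 deg) = 0.8660
  joint[4] = (-21.9352, 6.5817) + 8.1 * (-0.5000, 0.8660) = (-21.9352 + -4.0500, 6.5817 + 7.0148) = (-25.9852, 13.5965)
End effector: (-25.9852, 13.5965)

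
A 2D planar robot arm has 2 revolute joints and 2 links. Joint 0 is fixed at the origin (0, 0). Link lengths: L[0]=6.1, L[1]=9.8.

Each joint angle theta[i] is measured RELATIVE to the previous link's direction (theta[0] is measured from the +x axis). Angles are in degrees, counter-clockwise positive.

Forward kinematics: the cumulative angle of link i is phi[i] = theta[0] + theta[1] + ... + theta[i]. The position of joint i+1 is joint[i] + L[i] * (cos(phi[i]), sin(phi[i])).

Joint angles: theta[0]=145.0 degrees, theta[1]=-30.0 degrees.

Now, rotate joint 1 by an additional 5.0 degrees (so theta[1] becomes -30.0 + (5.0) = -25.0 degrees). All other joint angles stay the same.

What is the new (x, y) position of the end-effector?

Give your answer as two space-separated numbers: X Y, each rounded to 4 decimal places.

joint[0] = (0.0000, 0.0000)  (base)
link 0: phi[0] = 145 = 145 deg
  cos(145 deg) = -0.8192, sin(145 deg) = 0.5736
  joint[1] = (0.0000, 0.0000) + 6.1 * (-0.8192, 0.5736) = (0.0000 + -4.9968, 0.0000 + 3.4988) = (-4.9968, 3.4988)
link 1: phi[1] = 145 + -25 = 120 deg
  cos(120 deg) = -0.5000, sin(120 deg) = 0.8660
  joint[2] = (-4.9968, 3.4988) + 9.8 * (-0.5000, 0.8660) = (-4.9968 + -4.9000, 3.4988 + 8.4870) = (-9.8968, 11.9859)
End effector: (-9.8968, 11.9859)

Answer: -9.8968 11.9859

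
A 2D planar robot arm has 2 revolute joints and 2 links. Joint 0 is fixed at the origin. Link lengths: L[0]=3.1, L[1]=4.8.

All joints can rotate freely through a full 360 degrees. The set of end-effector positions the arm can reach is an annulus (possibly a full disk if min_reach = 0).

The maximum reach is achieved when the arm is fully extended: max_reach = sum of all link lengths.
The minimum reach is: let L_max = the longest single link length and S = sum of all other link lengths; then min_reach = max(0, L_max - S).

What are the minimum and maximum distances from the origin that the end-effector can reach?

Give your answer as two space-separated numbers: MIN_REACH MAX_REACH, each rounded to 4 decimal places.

Answer: 1.7000 7.9000

Derivation:
Link lengths: [3.1, 4.8]
max_reach = 3.1 + 4.8 = 7.9
L_max = max([3.1, 4.8]) = 4.8
S (sum of others) = 7.9 - 4.8 = 3.1
min_reach = max(0, 4.8 - 3.1) = max(0, 1.7) = 1.7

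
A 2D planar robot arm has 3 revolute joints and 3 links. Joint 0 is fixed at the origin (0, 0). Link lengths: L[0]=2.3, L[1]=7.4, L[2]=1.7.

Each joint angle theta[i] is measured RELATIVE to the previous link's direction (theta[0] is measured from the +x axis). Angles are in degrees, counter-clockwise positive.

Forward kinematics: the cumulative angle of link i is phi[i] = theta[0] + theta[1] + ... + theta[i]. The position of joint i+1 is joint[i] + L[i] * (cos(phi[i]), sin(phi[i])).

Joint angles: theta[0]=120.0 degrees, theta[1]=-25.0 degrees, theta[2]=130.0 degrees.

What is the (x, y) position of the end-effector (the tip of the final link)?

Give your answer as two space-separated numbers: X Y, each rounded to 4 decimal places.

Answer: -2.9970 8.1616

Derivation:
joint[0] = (0.0000, 0.0000)  (base)
link 0: phi[0] = 120 = 120 deg
  cos(120 deg) = -0.5000, sin(120 deg) = 0.8660
  joint[1] = (0.0000, 0.0000) + 2.3 * (-0.5000, 0.8660) = (0.0000 + -1.1500, 0.0000 + 1.9919) = (-1.1500, 1.9919)
link 1: phi[1] = 120 + -25 = 95 deg
  cos(95 deg) = -0.0872, sin(95 deg) = 0.9962
  joint[2] = (-1.1500, 1.9919) + 7.4 * (-0.0872, 0.9962) = (-1.1500 + -0.6450, 1.9919 + 7.3718) = (-1.7950, 9.3637)
link 2: phi[2] = 120 + -25 + 130 = 225 deg
  cos(225 deg) = -0.7071, sin(225 deg) = -0.7071
  joint[3] = (-1.7950, 9.3637) + 1.7 * (-0.7071, -0.7071) = (-1.7950 + -1.2021, 9.3637 + -1.2021) = (-2.9970, 8.1616)
End effector: (-2.9970, 8.1616)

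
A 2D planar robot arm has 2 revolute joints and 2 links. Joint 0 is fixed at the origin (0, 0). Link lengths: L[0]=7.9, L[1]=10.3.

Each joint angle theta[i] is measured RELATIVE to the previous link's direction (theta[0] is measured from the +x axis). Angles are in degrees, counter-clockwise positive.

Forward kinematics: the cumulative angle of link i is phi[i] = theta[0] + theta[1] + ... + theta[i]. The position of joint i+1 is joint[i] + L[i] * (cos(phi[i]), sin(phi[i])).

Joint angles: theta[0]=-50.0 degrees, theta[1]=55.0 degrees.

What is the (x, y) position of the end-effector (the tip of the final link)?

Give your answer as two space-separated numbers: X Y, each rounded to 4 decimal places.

Answer: 15.3388 -5.1540

Derivation:
joint[0] = (0.0000, 0.0000)  (base)
link 0: phi[0] = -50 = -50 deg
  cos(-50 deg) = 0.6428, sin(-50 deg) = -0.7660
  joint[1] = (0.0000, 0.0000) + 7.9 * (0.6428, -0.7660) = (0.0000 + 5.0780, 0.0000 + -6.0518) = (5.0780, -6.0518)
link 1: phi[1] = -50 + 55 = 5 deg
  cos(5 deg) = 0.9962, sin(5 deg) = 0.0872
  joint[2] = (5.0780, -6.0518) + 10.3 * (0.9962, 0.0872) = (5.0780 + 10.2608, -6.0518 + 0.8977) = (15.3388, -5.1540)
End effector: (15.3388, -5.1540)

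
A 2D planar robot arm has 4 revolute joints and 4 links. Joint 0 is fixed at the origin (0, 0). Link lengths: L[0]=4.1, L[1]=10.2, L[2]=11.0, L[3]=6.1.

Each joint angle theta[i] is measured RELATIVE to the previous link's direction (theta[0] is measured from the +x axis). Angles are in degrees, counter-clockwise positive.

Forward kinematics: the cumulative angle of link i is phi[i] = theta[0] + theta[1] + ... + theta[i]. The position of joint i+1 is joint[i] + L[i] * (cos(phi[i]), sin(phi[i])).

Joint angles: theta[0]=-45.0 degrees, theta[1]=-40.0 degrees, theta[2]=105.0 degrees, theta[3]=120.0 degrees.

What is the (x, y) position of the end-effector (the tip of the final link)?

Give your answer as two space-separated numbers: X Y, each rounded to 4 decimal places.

Answer: 9.4519 -5.3771

Derivation:
joint[0] = (0.0000, 0.0000)  (base)
link 0: phi[0] = -45 = -45 deg
  cos(-45 deg) = 0.7071, sin(-45 deg) = -0.7071
  joint[1] = (0.0000, 0.0000) + 4.1 * (0.7071, -0.7071) = (0.0000 + 2.8991, 0.0000 + -2.8991) = (2.8991, -2.8991)
link 1: phi[1] = -45 + -40 = -85 deg
  cos(-85 deg) = 0.0872, sin(-85 deg) = -0.9962
  joint[2] = (2.8991, -2.8991) + 10.2 * (0.0872, -0.9962) = (2.8991 + 0.8890, -2.8991 + -10.1612) = (3.7881, -13.0603)
link 2: phi[2] = -45 + -40 + 105 = 20 deg
  cos(20 deg) = 0.9397, sin(20 deg) = 0.3420
  joint[3] = (3.7881, -13.0603) + 11 * (0.9397, 0.3420) = (3.7881 + 10.3366, -13.0603 + 3.7622) = (14.1247, -9.2981)
link 3: phi[3] = -45 + -40 + 105 + 120 = 140 deg
  cos(140 deg) = -0.7660, sin(140 deg) = 0.6428
  joint[4] = (14.1247, -9.2981) + 6.1 * (-0.7660, 0.6428) = (14.1247 + -4.6729, -9.2981 + 3.9210) = (9.4519, -5.3771)
End effector: (9.4519, -5.3771)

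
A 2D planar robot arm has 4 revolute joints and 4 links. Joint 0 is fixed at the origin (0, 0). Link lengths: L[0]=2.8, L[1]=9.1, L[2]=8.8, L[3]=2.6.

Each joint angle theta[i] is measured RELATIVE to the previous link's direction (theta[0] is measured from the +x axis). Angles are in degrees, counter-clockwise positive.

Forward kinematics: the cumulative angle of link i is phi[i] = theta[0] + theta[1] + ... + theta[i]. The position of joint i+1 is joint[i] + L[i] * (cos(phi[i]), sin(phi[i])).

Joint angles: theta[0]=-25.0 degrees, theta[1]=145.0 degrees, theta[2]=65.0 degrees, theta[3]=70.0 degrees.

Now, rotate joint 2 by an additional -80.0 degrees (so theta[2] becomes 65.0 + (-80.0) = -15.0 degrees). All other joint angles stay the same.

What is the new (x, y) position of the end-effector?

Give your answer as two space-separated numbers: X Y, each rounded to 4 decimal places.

joint[0] = (0.0000, 0.0000)  (base)
link 0: phi[0] = -25 = -25 deg
  cos(-25 deg) = 0.9063, sin(-25 deg) = -0.4226
  joint[1] = (0.0000, 0.0000) + 2.8 * (0.9063, -0.4226) = (0.0000 + 2.5377, 0.0000 + -1.1833) = (2.5377, -1.1833)
link 1: phi[1] = -25 + 145 = 120 deg
  cos(120 deg) = -0.5000, sin(120 deg) = 0.8660
  joint[2] = (2.5377, -1.1833) + 9.1 * (-0.5000, 0.8660) = (2.5377 + -4.5500, -1.1833 + 7.8808) = (-2.0123, 6.6975)
link 2: phi[2] = -25 + 145 + -15 = 105 deg
  cos(105 deg) = -0.2588, sin(105 deg) = 0.9659
  joint[3] = (-2.0123, 6.6975) + 8.8 * (-0.2588, 0.9659) = (-2.0123 + -2.2776, 6.6975 + 8.5001) = (-4.2899, 15.1976)
link 3: phi[3] = -25 + 145 + -15 + 70 = 175 deg
  cos(175 deg) = -0.9962, sin(175 deg) = 0.0872
  joint[4] = (-4.2899, 15.1976) + 2.6 * (-0.9962, 0.0872) = (-4.2899 + -2.5901, 15.1976 + 0.2266) = (-6.8801, 15.4243)
End effector: (-6.8801, 15.4243)

Answer: -6.8801 15.4243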